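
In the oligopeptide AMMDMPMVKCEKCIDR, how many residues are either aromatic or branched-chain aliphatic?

Aromatic: F, W, Y. Branched-chain aliphatic: I, L, V.
Aromatic residues here: none (0).
Branched-chain aliphatic residues here: V8, I14 (2).
The two groups share no amino acid, so total = 0 + 2 = 2.

2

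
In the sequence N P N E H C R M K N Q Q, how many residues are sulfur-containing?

Only Cys (C) and Met (M) have a sulfur atom in the side chain.
Matching residues: C6, M8.

2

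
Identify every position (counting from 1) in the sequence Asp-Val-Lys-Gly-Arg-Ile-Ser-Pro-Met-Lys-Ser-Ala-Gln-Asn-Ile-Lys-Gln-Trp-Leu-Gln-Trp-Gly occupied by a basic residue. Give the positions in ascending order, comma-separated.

3, 5, 10, 16

The basic amino acids are Lys (K), Arg (R), and His (H).
Matching residues: Lys3, Arg5, Lys10, Lys16.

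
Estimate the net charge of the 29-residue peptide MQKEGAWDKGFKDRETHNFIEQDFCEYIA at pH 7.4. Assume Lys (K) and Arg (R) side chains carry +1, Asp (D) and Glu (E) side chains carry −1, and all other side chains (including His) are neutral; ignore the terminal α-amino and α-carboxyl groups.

Positive (K, R): K3, K9, K12, R14 → +4.
Negative (D, E): E4, D8, D13, E15, E21, D23, E26 → −7.
Net charge = (+4) + (−7) = −3.

-3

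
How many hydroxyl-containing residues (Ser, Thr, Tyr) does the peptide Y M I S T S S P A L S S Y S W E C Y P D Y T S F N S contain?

Matching residues: Y1, S4, T5, S6, S7, S11, S12, Y13, S14, Y18, Y21, T22, S23, S26.

14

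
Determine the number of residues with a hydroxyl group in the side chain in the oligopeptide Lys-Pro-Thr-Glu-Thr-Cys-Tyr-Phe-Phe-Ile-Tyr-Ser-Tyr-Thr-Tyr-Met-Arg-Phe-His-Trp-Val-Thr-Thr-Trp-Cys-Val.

10

Serine (S), threonine (T), and tyrosine (Y) each carry a hydroxyl group on the side chain.
Matching residues: Thr3, Thr5, Tyr7, Tyr11, Ser12, Tyr13, Thr14, Tyr15, Thr22, Thr23.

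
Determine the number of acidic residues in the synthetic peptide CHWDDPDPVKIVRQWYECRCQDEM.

Only D (aspartate) and E (glutamate) carry a side-chain carboxylic acid.
Matching residues: D4, D5, D7, E17, D22, E23.

6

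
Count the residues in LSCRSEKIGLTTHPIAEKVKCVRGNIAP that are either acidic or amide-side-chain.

3

Acidic: D, E. Amide-side-chain: N, Q.
Acidic residues here: E6, E17 (2).
Amide-side-chain residues here: N25 (1).
The two groups share no amino acid, so total = 2 + 1 = 3.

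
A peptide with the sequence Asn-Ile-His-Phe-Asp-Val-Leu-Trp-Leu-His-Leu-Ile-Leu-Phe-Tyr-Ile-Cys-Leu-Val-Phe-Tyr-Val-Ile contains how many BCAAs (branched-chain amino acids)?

12

The BCAAs are Val, Leu, and Ile — aliphatic side chains with a branch point.
Matching residues: Ile2, Val6, Leu7, Leu9, Leu11, Ile12, Leu13, Ile16, Leu18, Val19, Val22, Ile23.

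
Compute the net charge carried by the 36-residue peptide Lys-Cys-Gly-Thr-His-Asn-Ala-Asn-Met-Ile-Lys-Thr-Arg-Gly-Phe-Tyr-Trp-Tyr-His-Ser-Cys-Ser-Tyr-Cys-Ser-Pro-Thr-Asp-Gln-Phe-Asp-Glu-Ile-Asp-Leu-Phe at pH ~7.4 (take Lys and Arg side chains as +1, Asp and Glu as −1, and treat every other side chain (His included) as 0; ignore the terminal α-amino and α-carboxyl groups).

-1

Positive (K, R): Lys1, Lys11, Arg13 → +3.
Negative (D, E): Asp28, Asp31, Glu32, Asp34 → −4.
Net charge = (+3) + (−4) = −1.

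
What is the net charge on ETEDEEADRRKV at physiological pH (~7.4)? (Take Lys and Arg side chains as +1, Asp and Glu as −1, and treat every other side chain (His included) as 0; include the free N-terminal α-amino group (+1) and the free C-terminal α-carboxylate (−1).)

-3

Positive (K, R): R9, R10, K11 → +3.
Negative (D, E): E1, E3, D4, E5, E6, D8 → −6.
The N-terminus (+1) and C-terminus (−1) cancel.
Net charge = (+3) + (−6) = −3.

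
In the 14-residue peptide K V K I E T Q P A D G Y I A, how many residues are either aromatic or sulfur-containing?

Aromatic: F, W, Y. Sulfur-containing: C, M.
Aromatic residues here: Y12 (1).
Sulfur-containing residues here: none (0).
The two groups share no amino acid, so total = 1 + 0 = 1.

1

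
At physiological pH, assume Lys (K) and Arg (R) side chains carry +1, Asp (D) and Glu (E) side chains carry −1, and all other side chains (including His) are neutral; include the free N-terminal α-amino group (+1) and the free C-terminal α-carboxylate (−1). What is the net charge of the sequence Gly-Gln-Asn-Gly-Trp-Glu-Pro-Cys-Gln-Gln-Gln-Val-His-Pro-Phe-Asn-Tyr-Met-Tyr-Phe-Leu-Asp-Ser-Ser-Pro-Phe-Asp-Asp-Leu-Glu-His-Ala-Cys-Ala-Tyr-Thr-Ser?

-5

Positive (K, R): none → +0.
Negative (D, E): Glu6, Asp22, Asp27, Asp28, Glu30 → −5.
The N-terminus (+1) and C-terminus (−1) cancel.
Net charge = (+0) + (−5) = −5.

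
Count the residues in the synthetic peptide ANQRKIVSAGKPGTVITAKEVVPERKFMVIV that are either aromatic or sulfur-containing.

2

Aromatic: F, W, Y. Sulfur-containing: C, M.
Aromatic residues here: F27 (1).
Sulfur-containing residues here: M28 (1).
The two groups share no amino acid, so total = 1 + 1 = 2.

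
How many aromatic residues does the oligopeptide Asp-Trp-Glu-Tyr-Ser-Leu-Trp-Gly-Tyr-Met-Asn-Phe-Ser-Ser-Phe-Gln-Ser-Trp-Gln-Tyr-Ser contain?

8

Phenylalanine (F), tryptophan (W), and tyrosine (Y) have aromatic ring side chains.
Matching residues: Trp2, Tyr4, Trp7, Tyr9, Phe12, Phe15, Trp18, Tyr20.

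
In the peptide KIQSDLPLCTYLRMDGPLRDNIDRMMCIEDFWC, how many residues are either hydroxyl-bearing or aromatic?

Hydroxyl-bearing: S, T, Y. Aromatic: F, W, Y.
Hydroxyl-bearing residues here: S4, T10, Y11 (3).
Aromatic residues here: Y11, F31, W32 (3).
Y is in both groups, so the 1 Y residue must not be double-counted.
Total = 3 + 3 − 1 = 5.

5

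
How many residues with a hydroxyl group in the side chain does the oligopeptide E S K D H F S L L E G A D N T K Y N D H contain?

4

S, T, and Y are the three residues with a side-chain hydroxyl.
Matching residues: S2, S7, T15, Y17.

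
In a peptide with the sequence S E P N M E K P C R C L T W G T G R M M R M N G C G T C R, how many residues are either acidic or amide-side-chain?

4

Acidic: D, E. Amide-side-chain: N, Q.
Acidic residues here: E2, E6 (2).
Amide-side-chain residues here: N4, N23 (2).
The two groups share no amino acid, so total = 2 + 2 = 4.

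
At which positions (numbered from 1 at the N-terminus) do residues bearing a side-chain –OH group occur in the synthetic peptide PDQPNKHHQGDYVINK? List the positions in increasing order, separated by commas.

12

The –OH-bearing residues are Ser, Thr (aliphatic alcohols), and Tyr (phenol).
Matching residues: Y12.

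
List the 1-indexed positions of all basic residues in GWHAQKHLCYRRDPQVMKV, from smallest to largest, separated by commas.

Lysine (K), arginine (R), and histidine (H) have basic, nitrogen-containing side chains.
Matching residues: H3, K6, H7, R11, R12, K18.

3, 6, 7, 11, 12, 18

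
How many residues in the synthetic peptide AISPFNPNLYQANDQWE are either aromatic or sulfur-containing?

3

Aromatic: F, W, Y. Sulfur-containing: C, M.
Aromatic residues here: F5, Y10, W16 (3).
Sulfur-containing residues here: none (0).
The two groups share no amino acid, so total = 3 + 0 = 3.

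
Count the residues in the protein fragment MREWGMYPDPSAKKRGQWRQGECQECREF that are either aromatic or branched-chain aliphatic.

Aromatic: F, W, Y. Branched-chain aliphatic: I, L, V.
Aromatic residues here: W4, Y7, W18, F29 (4).
Branched-chain aliphatic residues here: none (0).
The two groups share no amino acid, so total = 4 + 0 = 4.

4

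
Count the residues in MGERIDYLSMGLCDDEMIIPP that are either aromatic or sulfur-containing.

Aromatic: F, W, Y. Sulfur-containing: C, M.
Aromatic residues here: Y7 (1).
Sulfur-containing residues here: M1, M10, C13, M17 (4).
The two groups share no amino acid, so total = 1 + 4 = 5.

5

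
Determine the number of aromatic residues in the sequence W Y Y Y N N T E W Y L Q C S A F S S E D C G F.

8

Phenylalanine (F), tryptophan (W), and tyrosine (Y) have aromatic ring side chains.
Matching residues: W1, Y2, Y3, Y4, W9, Y10, F16, F23.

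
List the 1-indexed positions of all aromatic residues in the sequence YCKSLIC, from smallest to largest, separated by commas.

F, W, and Y each carry an aromatic ring on the side chain.
Matching residues: Y1.

1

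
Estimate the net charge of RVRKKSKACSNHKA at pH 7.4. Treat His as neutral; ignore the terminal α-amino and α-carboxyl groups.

+6

Near pH 7.4, K and R contribute +1 each, D and E contribute −1 each, and every other side chain (His included, as stated) is uncharged.
Positive (K, R): R1, R3, K4, K5, K7, K13 → +6.
Negative (D, E): none → −0.
Net charge = (+6) + (−0) = +6.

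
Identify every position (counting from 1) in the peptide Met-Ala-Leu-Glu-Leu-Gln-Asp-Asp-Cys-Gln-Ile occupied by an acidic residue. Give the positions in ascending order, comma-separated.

Aspartate (D) and glutamate (E) have carboxylic-acid side chains and are the acidic amino acids.
Matching residues: Glu4, Asp7, Asp8.

4, 7, 8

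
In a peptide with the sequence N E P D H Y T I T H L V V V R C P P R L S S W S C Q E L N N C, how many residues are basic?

4

K, R, and H are the three residues with basic side chains (ε-amine, guanidinium, and imidazole respectively).
Matching residues: H5, H10, R15, R19.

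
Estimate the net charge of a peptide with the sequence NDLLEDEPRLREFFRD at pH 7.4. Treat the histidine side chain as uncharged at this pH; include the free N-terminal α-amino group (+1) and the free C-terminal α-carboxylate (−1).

The side chains ionized at physiological pH are Lys/Arg (+1) and Asp/Glu (−1); with His treated as neutral, nothing else contributes.
Positive (K, R): R9, R11, R15 → +3.
Negative (D, E): D2, E5, D6, E7, E12, D16 → −6.
The N-terminus (+1) and C-terminus (−1) cancel.
Net charge = (+3) + (−6) = −3.

-3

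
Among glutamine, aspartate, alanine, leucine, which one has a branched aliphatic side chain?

leucine

Valine (V), leucine (L), and isoleucine (I) are the branched-chain amino acids.
Of the listed options, only leucine belongs to this group.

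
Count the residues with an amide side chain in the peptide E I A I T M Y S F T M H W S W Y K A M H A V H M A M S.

0

Only N (asparagine) and Q (glutamine) carry a side-chain carboxamide.
None of the 27 residues belong to this group.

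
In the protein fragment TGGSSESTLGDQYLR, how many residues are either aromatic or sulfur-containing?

1

Aromatic: F, W, Y. Sulfur-containing: C, M.
Aromatic residues here: Y13 (1).
Sulfur-containing residues here: none (0).
The two groups share no amino acid, so total = 1 + 0 = 1.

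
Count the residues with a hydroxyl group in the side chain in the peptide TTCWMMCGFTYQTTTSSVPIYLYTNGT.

Serine (S), threonine (T), and tyrosine (Y) each carry a hydroxyl group on the side chain.
Matching residues: T1, T2, T10, Y11, T13, T14, T15, S16, S17, Y21, Y23, T24, T27.

13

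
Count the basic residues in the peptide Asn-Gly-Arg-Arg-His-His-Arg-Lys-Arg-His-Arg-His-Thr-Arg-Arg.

12

Lysine (K), arginine (R), and histidine (H) have basic, nitrogen-containing side chains.
Matching residues: Arg3, Arg4, His5, His6, Arg7, Lys8, Arg9, His10, Arg11, His12, Arg14, Arg15.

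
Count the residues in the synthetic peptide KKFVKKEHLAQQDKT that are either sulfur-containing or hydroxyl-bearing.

Sulfur-containing: C, M. Hydroxyl-bearing: S, T, Y.
Sulfur-containing residues here: none (0).
Hydroxyl-bearing residues here: T15 (1).
The two groups share no amino acid, so total = 0 + 1 = 1.

1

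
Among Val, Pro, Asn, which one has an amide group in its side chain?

Asn

Only N (asparagine) and Q (glutamine) carry a side-chain carboxamide.
Of the listed options, only Asn belongs to this group.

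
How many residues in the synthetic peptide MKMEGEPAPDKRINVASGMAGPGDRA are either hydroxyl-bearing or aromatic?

Hydroxyl-bearing: S, T, Y. Aromatic: F, W, Y.
Hydroxyl-bearing residues here: S17 (1).
Aromatic residues here: none (0).
(Y belongs to both groups, but none appear in this sequence.) Total = 1 + 0 = 1.

1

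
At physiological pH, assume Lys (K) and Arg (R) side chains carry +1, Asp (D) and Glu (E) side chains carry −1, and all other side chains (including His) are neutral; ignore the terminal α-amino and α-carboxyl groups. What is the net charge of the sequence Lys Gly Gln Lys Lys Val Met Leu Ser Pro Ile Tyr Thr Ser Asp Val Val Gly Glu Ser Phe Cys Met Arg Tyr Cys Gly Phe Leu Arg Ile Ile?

Positive (K, R): Lys1, Lys4, Lys5, Arg24, Arg30 → +5.
Negative (D, E): Asp15, Glu19 → −2.
Net charge = (+5) + (−2) = +3.

+3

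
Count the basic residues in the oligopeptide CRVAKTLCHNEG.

Lysine (K), arginine (R), and histidine (H) have basic, nitrogen-containing side chains.
Matching residues: R2, K5, H9.

3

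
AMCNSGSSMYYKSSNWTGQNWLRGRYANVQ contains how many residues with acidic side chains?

0

The acidic residues are Asp (D) and Glu (E), whose side chains end in a carboxylate group.
None of the 30 residues belong to this group.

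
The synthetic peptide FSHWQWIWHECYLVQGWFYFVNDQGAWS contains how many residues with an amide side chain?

Only N (asparagine) and Q (glutamine) carry a side-chain carboxamide.
Matching residues: Q5, Q15, N22, Q24.

4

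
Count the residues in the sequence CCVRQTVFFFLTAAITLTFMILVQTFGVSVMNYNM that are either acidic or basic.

1

Acidic: D, E. Basic: H, K, R.
Acidic residues here: none (0).
Basic residues here: R4 (1).
The two groups share no amino acid, so total = 0 + 1 = 1.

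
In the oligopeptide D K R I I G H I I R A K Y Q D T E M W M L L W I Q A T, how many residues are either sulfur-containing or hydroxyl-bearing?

Sulfur-containing: C, M. Hydroxyl-bearing: S, T, Y.
Sulfur-containing residues here: M18, M20 (2).
Hydroxyl-bearing residues here: Y13, T16, T27 (3).
The two groups share no amino acid, so total = 2 + 3 = 5.

5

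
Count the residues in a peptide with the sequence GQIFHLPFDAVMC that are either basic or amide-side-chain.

2

Basic: H, K, R. Amide-side-chain: N, Q.
Basic residues here: H5 (1).
Amide-side-chain residues here: Q2 (1).
The two groups share no amino acid, so total = 1 + 1 = 2.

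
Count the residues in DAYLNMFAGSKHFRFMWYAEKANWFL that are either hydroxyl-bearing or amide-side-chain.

5

Hydroxyl-bearing: S, T, Y. Amide-side-chain: N, Q.
Hydroxyl-bearing residues here: Y3, S10, Y18 (3).
Amide-side-chain residues here: N5, N23 (2).
The two groups share no amino acid, so total = 3 + 2 = 5.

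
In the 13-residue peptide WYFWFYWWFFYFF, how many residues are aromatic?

13

The aromatic amino acids are Phe (F, benzyl), Trp (W, indole), and Tyr (Y, phenol).
Matching residues: W1, Y2, F3, W4, F5, Y6, W7, W8, F9, F10, Y11, F12, F13.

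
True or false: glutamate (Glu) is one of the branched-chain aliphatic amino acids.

The BCAAs are Val, Leu, and Ile — aliphatic side chains with a branch point.
Glutamate is not in this group.

False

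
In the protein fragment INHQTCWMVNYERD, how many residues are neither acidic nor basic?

10

Acidic: D, E. Basic: K, R, H. All other residues are neither.
Matching residues: I1, N2, Q4, T5, C6, W7, M8, V9, N10, Y11.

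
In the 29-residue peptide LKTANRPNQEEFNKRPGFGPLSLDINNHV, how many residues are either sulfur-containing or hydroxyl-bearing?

Sulfur-containing: C, M. Hydroxyl-bearing: S, T, Y.
Sulfur-containing residues here: none (0).
Hydroxyl-bearing residues here: T3, S22 (2).
The two groups share no amino acid, so total = 0 + 2 = 2.

2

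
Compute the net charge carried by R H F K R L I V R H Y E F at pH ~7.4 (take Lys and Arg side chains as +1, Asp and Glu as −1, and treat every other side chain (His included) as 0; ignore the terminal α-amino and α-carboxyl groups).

Positive (K, R): R1, K4, R5, R9 → +4.
Negative (D, E): E12 → −1.
Net charge = (+4) + (−1) = +3.

+3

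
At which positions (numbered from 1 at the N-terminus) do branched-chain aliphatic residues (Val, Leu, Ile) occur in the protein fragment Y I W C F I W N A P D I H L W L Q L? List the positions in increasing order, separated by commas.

2, 6, 12, 14, 16, 18

Matching residues: I2, I6, I12, L14, L16, L18.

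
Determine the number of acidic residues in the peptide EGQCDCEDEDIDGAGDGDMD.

10

Aspartate (D) and glutamate (E) have carboxylic-acid side chains and are the acidic amino acids.
Matching residues: E1, D5, E7, D8, E9, D10, D12, D16, D18, D20.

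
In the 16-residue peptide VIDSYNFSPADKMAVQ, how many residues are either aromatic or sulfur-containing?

Aromatic: F, W, Y. Sulfur-containing: C, M.
Aromatic residues here: Y5, F7 (2).
Sulfur-containing residues here: M13 (1).
The two groups share no amino acid, so total = 2 + 1 = 3.

3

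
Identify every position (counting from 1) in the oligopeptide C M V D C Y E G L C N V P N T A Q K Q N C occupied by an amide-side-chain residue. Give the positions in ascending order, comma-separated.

Asparagine (N) and glutamine (Q) have uncharged amide side chains.
Matching residues: N11, N14, Q17, Q19, N20.

11, 14, 17, 19, 20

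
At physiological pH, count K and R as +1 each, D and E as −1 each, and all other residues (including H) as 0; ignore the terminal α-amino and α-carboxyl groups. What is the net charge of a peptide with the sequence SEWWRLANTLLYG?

Positive (K, R): R5 → +1.
Negative (D, E): E2 → −1.
Net charge = (+1) + (−1) = 0.

0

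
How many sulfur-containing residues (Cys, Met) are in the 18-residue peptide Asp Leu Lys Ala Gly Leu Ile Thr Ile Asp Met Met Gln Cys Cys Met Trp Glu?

Matching residues: Met11, Met12, Cys14, Cys15, Met16.

5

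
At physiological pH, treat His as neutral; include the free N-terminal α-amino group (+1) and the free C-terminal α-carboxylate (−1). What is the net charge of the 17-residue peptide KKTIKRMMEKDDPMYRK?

Near pH 7.4, K and R contribute +1 each, D and E contribute −1 each, and every other side chain (His included, as stated) is uncharged.
Positive (K, R): K1, K2, K5, R6, K10, R16, K17 → +7.
Negative (D, E): E9, D11, D12 → −3.
The N-terminus (+1) and C-terminus (−1) cancel.
Net charge = (+7) + (−3) = +4.

+4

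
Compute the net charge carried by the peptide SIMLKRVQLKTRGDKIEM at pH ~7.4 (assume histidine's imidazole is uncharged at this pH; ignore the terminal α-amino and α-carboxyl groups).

+3

At pH ~7.4 the Lys and Arg side chains are protonated (+1), the Asp and Glu side chains are deprotonated (−1), and with His taken as neutral all other side chains carry no charge.
Positive (K, R): K5, R6, K10, R12, K15 → +5.
Negative (D, E): D14, E17 → −2.
Net charge = (+5) + (−2) = +3.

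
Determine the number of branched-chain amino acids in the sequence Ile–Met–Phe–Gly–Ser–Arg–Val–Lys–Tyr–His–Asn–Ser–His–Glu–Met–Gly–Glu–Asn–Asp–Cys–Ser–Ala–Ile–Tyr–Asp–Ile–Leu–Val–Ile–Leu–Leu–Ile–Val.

11

The BCAAs are Val, Leu, and Ile — aliphatic side chains with a branch point.
Matching residues: Ile1, Val7, Ile23, Ile26, Leu27, Val28, Ile29, Leu30, Leu31, Ile32, Val33.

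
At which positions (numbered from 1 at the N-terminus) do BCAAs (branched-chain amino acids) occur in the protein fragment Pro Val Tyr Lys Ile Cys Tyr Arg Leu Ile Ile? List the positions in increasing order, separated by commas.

The BCAAs are Val, Leu, and Ile — aliphatic side chains with a branch point.
Matching residues: Val2, Ile5, Leu9, Ile10, Ile11.

2, 5, 9, 10, 11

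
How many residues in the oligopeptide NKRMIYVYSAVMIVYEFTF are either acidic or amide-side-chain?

Acidic: D, E. Amide-side-chain: N, Q.
Acidic residues here: E16 (1).
Amide-side-chain residues here: N1 (1).
The two groups share no amino acid, so total = 1 + 1 = 2.

2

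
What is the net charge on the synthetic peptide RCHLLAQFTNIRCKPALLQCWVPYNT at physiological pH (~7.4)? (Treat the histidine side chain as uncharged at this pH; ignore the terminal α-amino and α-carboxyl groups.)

Near pH 7.4, K and R contribute +1 each, D and E contribute −1 each, and every other side chain (His included, as stated) is uncharged.
Positive (K, R): R1, R12, K14 → +3.
Negative (D, E): none → −0.
Net charge = (+3) + (−0) = +3.

+3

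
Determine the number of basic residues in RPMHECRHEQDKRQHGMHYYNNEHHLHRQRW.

13

Lysine (K), arginine (R), and histidine (H) have basic, nitrogen-containing side chains.
Matching residues: R1, H4, R7, H8, K12, R13, H15, H18, H24, H25, H27, R28, R30.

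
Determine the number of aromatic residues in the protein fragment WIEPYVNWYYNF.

6

F, W, and Y each carry an aromatic ring on the side chain.
Matching residues: W1, Y5, W8, Y9, Y10, F12.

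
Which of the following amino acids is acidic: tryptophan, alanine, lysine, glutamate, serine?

Aspartate (D) and glutamate (E) have carboxylic-acid side chains and are the acidic amino acids.
Of the listed options, only glutamate belongs to this group.

glutamate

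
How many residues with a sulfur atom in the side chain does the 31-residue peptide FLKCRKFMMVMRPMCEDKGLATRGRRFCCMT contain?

The sulfur-bearing residues are cysteine (–SH) and methionine (–S–CH₃).
Matching residues: C4, M8, M9, M11, M14, C15, C28, C29, M30.

9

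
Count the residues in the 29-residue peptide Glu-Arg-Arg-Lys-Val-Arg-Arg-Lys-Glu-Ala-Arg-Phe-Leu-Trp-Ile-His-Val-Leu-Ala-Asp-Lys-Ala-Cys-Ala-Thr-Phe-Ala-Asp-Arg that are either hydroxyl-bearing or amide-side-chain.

Hydroxyl-bearing: S, T, Y. Amide-side-chain: N, Q.
Hydroxyl-bearing residues here: Thr25 (1).
Amide-side-chain residues here: none (0).
The two groups share no amino acid, so total = 1 + 0 = 1.

1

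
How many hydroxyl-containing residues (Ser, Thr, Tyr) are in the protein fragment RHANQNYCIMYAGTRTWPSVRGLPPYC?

Matching residues: Y7, Y11, T14, T16, S19, Y26.

6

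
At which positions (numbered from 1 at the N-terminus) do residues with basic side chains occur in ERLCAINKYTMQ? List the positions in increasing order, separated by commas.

Lysine (K), arginine (R), and histidine (H) have basic, nitrogen-containing side chains.
Matching residues: R2, K8.

2, 8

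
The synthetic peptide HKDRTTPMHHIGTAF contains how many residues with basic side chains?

5

Lysine (K), arginine (R), and histidine (H) have basic, nitrogen-containing side chains.
Matching residues: H1, K2, R4, H9, H10.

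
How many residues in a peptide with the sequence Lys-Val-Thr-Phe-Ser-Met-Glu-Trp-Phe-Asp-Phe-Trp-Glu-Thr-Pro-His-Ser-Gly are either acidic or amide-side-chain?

3

Acidic: D, E. Amide-side-chain: N, Q.
Acidic residues here: Glu7, Asp10, Glu13 (3).
Amide-side-chain residues here: none (0).
The two groups share no amino acid, so total = 3 + 0 = 3.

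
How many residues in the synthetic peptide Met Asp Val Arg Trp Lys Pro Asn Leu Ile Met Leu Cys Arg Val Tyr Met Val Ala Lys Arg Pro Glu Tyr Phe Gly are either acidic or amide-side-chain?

3

Acidic: D, E. Amide-side-chain: N, Q.
Acidic residues here: Asp2, Glu23 (2).
Amide-side-chain residues here: Asn8 (1).
The two groups share no amino acid, so total = 2 + 1 = 3.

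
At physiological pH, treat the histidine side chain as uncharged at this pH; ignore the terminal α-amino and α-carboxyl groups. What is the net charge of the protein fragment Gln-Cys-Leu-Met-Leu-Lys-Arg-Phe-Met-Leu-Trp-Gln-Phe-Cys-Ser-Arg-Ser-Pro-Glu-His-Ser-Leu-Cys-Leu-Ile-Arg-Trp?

The side chains ionized at physiological pH are Lys/Arg (+1) and Asp/Glu (−1); with His treated as neutral, nothing else contributes.
Positive (K, R): Lys6, Arg7, Arg16, Arg26 → +4.
Negative (D, E): Glu19 → −1.
Net charge = (+4) + (−1) = +3.

+3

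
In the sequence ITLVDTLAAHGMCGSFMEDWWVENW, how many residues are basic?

K, R, and H are the three residues with basic side chains (ε-amine, guanidinium, and imidazole respectively).
Matching residues: H10.

1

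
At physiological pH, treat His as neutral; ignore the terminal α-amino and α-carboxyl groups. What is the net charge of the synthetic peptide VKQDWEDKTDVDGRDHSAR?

-2

Near pH 7.4, K and R contribute +1 each, D and E contribute −1 each, and every other side chain (His included, as stated) is uncharged.
Positive (K, R): K2, K8, R14, R19 → +4.
Negative (D, E): D4, E6, D7, D10, D12, D15 → −6.
Net charge = (+4) + (−6) = −2.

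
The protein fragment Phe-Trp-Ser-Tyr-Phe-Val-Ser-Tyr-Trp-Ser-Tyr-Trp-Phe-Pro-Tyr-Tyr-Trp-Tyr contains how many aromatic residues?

F, W, and Y each carry an aromatic ring on the side chain.
Matching residues: Phe1, Trp2, Tyr4, Phe5, Tyr8, Trp9, Tyr11, Trp12, Phe13, Tyr15, Tyr16, Trp17, Tyr18.

13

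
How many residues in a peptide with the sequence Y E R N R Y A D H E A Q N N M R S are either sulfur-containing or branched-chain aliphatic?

1

Sulfur-containing: C, M. Branched-chain aliphatic: I, L, V.
Sulfur-containing residues here: M15 (1).
Branched-chain aliphatic residues here: none (0).
The two groups share no amino acid, so total = 1 + 0 = 1.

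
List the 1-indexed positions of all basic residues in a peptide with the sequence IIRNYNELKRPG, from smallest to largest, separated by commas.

3, 9, 10

The basic amino acids are Lys (K), Arg (R), and His (H).
Matching residues: R3, K9, R10.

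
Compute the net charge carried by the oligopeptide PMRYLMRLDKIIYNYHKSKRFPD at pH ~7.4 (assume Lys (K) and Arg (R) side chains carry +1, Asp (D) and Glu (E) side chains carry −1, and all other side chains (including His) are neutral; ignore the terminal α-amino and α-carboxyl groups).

+4

Positive (K, R): R3, R7, K10, K17, K19, R20 → +6.
Negative (D, E): D9, D23 → −2.
Net charge = (+6) + (−2) = +4.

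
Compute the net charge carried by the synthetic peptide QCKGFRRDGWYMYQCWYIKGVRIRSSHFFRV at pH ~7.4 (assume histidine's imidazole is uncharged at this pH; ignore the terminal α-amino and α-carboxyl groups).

At pH ~7.4 the Lys and Arg side chains are protonated (+1), the Asp and Glu side chains are deprotonated (−1), and with His taken as neutral all other side chains carry no charge.
Positive (K, R): K3, R6, R7, K19, R22, R24, R30 → +7.
Negative (D, E): D8 → −1.
Net charge = (+7) + (−1) = +6.

+6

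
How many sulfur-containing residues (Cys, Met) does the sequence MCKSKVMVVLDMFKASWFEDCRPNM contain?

6

Matching residues: M1, C2, M7, M12, C21, M25.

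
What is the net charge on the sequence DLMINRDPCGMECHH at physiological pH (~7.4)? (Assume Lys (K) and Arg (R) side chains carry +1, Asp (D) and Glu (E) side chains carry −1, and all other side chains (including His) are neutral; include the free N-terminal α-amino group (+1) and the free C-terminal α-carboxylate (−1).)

Positive (K, R): R6 → +1.
Negative (D, E): D1, D7, E12 → −3.
The N-terminus (+1) and C-terminus (−1) cancel.
Net charge = (+1) + (−3) = −2.

-2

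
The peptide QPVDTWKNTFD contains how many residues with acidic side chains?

Only D (aspartate) and E (glutamate) carry a side-chain carboxylic acid.
Matching residues: D4, D11.

2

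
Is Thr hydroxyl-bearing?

Yes

Serine (S), threonine (T), and tyrosine (Y) each carry a hydroxyl group on the side chain.
Threonine is in this group.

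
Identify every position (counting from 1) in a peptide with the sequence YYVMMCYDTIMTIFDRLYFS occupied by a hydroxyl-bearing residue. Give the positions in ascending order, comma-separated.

1, 2, 7, 9, 12, 18, 20

The –OH-bearing residues are Ser, Thr (aliphatic alcohols), and Tyr (phenol).
Matching residues: Y1, Y2, Y7, T9, T12, Y18, S20.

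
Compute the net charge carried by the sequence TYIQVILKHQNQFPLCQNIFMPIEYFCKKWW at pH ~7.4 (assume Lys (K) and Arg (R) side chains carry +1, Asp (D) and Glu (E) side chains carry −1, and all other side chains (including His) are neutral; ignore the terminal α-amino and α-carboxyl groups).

Positive (K, R): K8, K28, K29 → +3.
Negative (D, E): E24 → −1.
Net charge = (+3) + (−1) = +2.

+2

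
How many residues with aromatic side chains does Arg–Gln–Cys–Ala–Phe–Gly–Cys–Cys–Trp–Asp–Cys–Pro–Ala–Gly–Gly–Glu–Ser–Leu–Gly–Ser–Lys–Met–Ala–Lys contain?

F, W, and Y each carry an aromatic ring on the side chain.
Matching residues: Phe5, Trp9.

2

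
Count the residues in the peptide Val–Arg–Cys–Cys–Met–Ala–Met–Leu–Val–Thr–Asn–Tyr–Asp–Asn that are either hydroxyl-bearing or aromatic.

Hydroxyl-bearing: S, T, Y. Aromatic: F, W, Y.
Hydroxyl-bearing residues here: Thr10, Tyr12 (2).
Aromatic residues here: Tyr12 (1).
Y is in both groups, so the 1 Y residue must not be double-counted.
Total = 2 + 1 − 1 = 2.

2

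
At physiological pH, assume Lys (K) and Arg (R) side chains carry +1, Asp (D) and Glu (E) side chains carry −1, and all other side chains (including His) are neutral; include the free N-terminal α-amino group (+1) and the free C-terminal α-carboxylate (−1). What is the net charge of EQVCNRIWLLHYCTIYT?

Positive (K, R): R6 → +1.
Negative (D, E): E1 → −1.
The N-terminus (+1) and C-terminus (−1) cancel.
Net charge = (+1) + (−1) = 0.

0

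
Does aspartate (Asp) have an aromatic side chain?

No

The aromatic amino acids are Phe (F, benzyl), Trp (W, indole), and Tyr (Y, phenol).
Aspartate is not in this group.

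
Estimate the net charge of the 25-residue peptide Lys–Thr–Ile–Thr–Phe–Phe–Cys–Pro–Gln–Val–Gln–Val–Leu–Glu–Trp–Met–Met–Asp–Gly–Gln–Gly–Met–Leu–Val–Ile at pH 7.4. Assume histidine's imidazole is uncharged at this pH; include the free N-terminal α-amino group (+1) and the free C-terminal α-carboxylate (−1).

The side chains ionized at physiological pH are Lys/Arg (+1) and Asp/Glu (−1); with His treated as neutral, nothing else contributes.
Positive (K, R): Lys1 → +1.
Negative (D, E): Glu14, Asp18 → −2.
The N-terminus (+1) and C-terminus (−1) cancel.
Net charge = (+1) + (−2) = −1.

-1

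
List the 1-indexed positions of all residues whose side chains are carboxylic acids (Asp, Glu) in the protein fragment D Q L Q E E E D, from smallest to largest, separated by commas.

1, 5, 6, 7, 8

Matching residues: D1, E5, E6, E7, D8.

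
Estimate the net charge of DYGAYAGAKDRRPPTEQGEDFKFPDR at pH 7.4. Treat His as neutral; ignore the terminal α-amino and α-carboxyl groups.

-1

The side chains ionized at physiological pH are Lys/Arg (+1) and Asp/Glu (−1); with His treated as neutral, nothing else contributes.
Positive (K, R): K9, R11, R12, K22, R26 → +5.
Negative (D, E): D1, D10, E16, E19, D20, D25 → −6.
Net charge = (+5) + (−6) = −1.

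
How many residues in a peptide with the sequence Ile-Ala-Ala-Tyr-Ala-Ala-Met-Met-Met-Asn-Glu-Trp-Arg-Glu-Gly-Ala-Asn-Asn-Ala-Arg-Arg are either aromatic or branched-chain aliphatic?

Aromatic: F, W, Y. Branched-chain aliphatic: I, L, V.
Aromatic residues here: Tyr4, Trp12 (2).
Branched-chain aliphatic residues here: Ile1 (1).
The two groups share no amino acid, so total = 2 + 1 = 3.

3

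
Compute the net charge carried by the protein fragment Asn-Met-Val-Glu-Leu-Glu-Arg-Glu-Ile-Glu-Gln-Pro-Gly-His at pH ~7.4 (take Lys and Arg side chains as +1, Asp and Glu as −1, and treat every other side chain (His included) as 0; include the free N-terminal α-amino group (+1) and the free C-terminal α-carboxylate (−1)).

-3

Positive (K, R): Arg7 → +1.
Negative (D, E): Glu4, Glu6, Glu8, Glu10 → −4.
The N-terminus (+1) and C-terminus (−1) cancel.
Net charge = (+1) + (−4) = −3.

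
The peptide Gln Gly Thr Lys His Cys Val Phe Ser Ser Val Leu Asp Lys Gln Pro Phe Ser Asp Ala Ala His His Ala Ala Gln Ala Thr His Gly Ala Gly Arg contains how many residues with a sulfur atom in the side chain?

The sulfur-bearing residues are cysteine (–SH) and methionine (–S–CH₃).
Matching residues: Cys6.

1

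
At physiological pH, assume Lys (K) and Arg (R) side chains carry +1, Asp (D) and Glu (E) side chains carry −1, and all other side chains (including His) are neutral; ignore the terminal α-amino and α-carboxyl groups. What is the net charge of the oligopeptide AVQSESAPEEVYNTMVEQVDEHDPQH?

-7

Positive (K, R): none → +0.
Negative (D, E): E5, E9, E10, E17, D20, E21, D23 → −7.
Net charge = (+0) + (−7) = −7.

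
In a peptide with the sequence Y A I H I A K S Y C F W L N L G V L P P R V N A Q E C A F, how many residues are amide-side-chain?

Asparagine (N) and glutamine (Q) have uncharged amide side chains.
Matching residues: N14, N23, Q25.

3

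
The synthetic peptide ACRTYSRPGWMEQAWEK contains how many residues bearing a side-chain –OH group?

S, T, and Y are the three residues with a side-chain hydroxyl.
Matching residues: T4, Y5, S6.

3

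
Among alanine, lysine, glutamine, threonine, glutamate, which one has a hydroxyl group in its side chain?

The –OH-bearing residues are Ser, Thr (aliphatic alcohols), and Tyr (phenol).
Of the listed options, only threonine belongs to this group.

threonine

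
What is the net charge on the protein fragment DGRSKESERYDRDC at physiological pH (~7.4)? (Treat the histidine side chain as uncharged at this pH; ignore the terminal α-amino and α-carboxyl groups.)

Near pH 7.4, K and R contribute +1 each, D and E contribute −1 each, and every other side chain (His included, as stated) is uncharged.
Positive (K, R): R3, K5, R9, R12 → +4.
Negative (D, E): D1, E6, E8, D11, D13 → −5.
Net charge = (+4) + (−5) = −1.

-1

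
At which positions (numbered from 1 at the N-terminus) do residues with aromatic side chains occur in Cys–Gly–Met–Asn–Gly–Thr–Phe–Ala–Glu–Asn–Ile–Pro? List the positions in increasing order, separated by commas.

7

Phenylalanine (F), tryptophan (W), and tyrosine (Y) have aromatic ring side chains.
Matching residues: Phe7.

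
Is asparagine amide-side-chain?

The amide-side-chain residues are Asn (N) and Gln (Q).
Asparagine is in this group.

Yes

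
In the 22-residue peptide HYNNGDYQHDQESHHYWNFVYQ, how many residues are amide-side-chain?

Only N (asparagine) and Q (glutamine) carry a side-chain carboxamide.
Matching residues: N3, N4, Q8, Q11, N18, Q22.

6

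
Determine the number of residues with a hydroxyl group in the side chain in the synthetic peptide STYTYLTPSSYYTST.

The –OH-bearing residues are Ser, Thr (aliphatic alcohols), and Tyr (phenol).
Matching residues: S1, T2, Y3, T4, Y5, T7, S9, S10, Y11, Y12, T13, S14, T15.

13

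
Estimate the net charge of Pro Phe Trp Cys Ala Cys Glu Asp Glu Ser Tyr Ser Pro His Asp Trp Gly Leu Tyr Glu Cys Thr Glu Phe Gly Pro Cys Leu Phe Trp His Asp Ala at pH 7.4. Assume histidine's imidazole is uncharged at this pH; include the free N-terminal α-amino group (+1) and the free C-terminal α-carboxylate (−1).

-7

At pH ~7.4 the Lys and Arg side chains are protonated (+1), the Asp and Glu side chains are deprotonated (−1), and with His taken as neutral all other side chains carry no charge.
Positive (K, R): none → +0.
Negative (D, E): Glu7, Asp8, Glu9, Asp15, Glu20, Glu23, Asp32 → −7.
The N-terminus (+1) and C-terminus (−1) cancel.
Net charge = (+0) + (−7) = −7.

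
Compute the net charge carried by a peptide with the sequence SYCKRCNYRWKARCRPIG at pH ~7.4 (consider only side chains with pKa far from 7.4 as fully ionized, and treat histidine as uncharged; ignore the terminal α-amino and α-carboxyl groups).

+6

At pH ~7.4 the Lys and Arg side chains are protonated (+1), the Asp and Glu side chains are deprotonated (−1), and with His taken as neutral all other side chains carry no charge.
Positive (K, R): K4, R5, R9, K11, R13, R15 → +6.
Negative (D, E): none → −0.
Net charge = (+6) + (−0) = +6.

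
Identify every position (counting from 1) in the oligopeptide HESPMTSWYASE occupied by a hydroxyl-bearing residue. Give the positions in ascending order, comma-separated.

Matching residues: S3, T6, S7, Y9, S11.

3, 6, 7, 9, 11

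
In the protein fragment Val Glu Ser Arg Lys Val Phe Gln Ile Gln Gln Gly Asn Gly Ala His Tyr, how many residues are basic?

3

Lysine (K), arginine (R), and histidine (H) have basic, nitrogen-containing side chains.
Matching residues: Arg4, Lys5, His16.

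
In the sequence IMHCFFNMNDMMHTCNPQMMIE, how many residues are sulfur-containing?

Only Cys (C) and Met (M) have a sulfur atom in the side chain.
Matching residues: M2, C4, M8, M11, M12, C15, M19, M20.

8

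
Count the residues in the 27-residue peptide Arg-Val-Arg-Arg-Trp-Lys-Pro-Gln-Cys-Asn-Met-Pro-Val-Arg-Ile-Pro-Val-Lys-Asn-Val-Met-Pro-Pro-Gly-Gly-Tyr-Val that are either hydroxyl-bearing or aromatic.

Hydroxyl-bearing: S, T, Y. Aromatic: F, W, Y.
Hydroxyl-bearing residues here: Tyr26 (1).
Aromatic residues here: Trp5, Tyr26 (2).
Y is in both groups, so the 1 Y residue must not be double-counted.
Total = 1 + 2 − 1 = 2.

2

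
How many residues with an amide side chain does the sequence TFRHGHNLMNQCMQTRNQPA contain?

6

Asparagine (N) and glutamine (Q) have uncharged amide side chains.
Matching residues: N7, N10, Q11, Q14, N17, Q18.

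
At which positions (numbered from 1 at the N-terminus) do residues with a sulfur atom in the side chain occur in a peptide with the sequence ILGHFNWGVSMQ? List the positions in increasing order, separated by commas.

Cysteine (C, thiol) and methionine (M, thioether) are the two sulfur-containing amino acids.
Matching residues: M11.

11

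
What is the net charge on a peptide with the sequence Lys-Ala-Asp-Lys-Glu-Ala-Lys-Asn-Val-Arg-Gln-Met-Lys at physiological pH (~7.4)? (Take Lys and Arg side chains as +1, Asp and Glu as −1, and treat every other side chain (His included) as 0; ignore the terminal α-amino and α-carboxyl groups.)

Positive (K, R): Lys1, Lys4, Lys7, Arg10, Lys13 → +5.
Negative (D, E): Asp3, Glu5 → −2.
Net charge = (+5) + (−2) = +3.

+3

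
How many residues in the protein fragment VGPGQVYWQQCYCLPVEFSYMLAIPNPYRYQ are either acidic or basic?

2

Acidic: D, E. Basic: H, K, R.
Acidic residues here: E17 (1).
Basic residues here: R29 (1).
The two groups share no amino acid, so total = 1 + 1 = 2.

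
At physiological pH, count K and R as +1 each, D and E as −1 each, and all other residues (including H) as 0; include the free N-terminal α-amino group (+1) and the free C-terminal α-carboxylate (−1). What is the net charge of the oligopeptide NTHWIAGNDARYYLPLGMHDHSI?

Positive (K, R): R11 → +1.
Negative (D, E): D9, D20 → −2.
The N-terminus (+1) and C-terminus (−1) cancel.
Net charge = (+1) + (−2) = −1.

-1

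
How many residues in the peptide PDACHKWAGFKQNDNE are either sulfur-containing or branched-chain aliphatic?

1

Sulfur-containing: C, M. Branched-chain aliphatic: I, L, V.
Sulfur-containing residues here: C4 (1).
Branched-chain aliphatic residues here: none (0).
The two groups share no amino acid, so total = 1 + 0 = 1.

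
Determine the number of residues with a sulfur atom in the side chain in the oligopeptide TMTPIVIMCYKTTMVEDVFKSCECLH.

6

Only Cys (C) and Met (M) have a sulfur atom in the side chain.
Matching residues: M2, M8, C9, M14, C22, C24.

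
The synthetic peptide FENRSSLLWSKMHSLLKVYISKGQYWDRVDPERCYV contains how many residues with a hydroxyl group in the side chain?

8

S, T, and Y are the three residues with a side-chain hydroxyl.
Matching residues: S5, S6, S10, S14, Y19, S21, Y25, Y35.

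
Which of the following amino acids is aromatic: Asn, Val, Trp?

Trp

The aromatic amino acids are Phe (F, benzyl), Trp (W, indole), and Tyr (Y, phenol).
Of the listed options, only Trp belongs to this group.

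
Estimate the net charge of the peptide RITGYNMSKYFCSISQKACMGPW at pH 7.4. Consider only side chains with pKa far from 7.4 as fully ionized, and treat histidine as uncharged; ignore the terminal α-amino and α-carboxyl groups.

+3

Near pH 7.4, K and R contribute +1 each, D and E contribute −1 each, and every other side chain (His included, as stated) is uncharged.
Positive (K, R): R1, K9, K17 → +3.
Negative (D, E): none → −0.
Net charge = (+3) + (−0) = +3.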